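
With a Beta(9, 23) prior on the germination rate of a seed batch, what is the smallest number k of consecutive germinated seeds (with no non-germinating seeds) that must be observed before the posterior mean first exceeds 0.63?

k = 31

After k germinated seeds and 0 non-germinating seeds the posterior is Beta(9+k, 23), with mean (9+k)/(9+23+k).
Set (9+k)/(32+k) > 0.63 and solve: k > (0.63·32 − 9)/(1 − 0.63) = 30.162.
The smallest integer exceeding 30.162 is 31, and checking k=31: (40)/(63) = 0.6349 > 0.63.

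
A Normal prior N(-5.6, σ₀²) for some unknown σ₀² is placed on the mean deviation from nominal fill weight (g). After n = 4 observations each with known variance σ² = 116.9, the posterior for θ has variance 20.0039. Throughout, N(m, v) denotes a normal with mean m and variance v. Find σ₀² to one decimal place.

σ₀² = 63.4

Posterior precision equals prior precision plus data precision: 1/σ_n² = 1/σ₀² + n/σ².
So 1/σ₀² = 1/20.0039 − 4/116.9 = 0.049990 − 0.034217 = 0.015773.
Hence σ₀² = 1/0.015773 ≈ 63.4.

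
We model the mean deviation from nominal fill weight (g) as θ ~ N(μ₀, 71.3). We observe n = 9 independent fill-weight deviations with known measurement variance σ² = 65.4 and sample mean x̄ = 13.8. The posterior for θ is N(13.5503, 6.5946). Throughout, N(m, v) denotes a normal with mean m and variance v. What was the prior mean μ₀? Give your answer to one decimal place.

μ₀ = 11.1

The posterior mean is a precision-weighted average: μ_n = (τ₀μ₀ + τ_data·x̄)/(τ₀+τ_data), with τ₀=1/σ₀² and τ_data=n/σ².
Here τ₀ = 1/71.3 = 0.014025 and τ_data = 9/65.4 = 0.137615, so τ_n = 0.151640.
Rearranging for μ₀: μ₀ = (μ_n·τ_n − τ_data·x̄)/τ₀ = (13.5503·0.151640 − 0.137615·13.8) / 0.014025 = 0.155680/0.014025 ≈ 11.1.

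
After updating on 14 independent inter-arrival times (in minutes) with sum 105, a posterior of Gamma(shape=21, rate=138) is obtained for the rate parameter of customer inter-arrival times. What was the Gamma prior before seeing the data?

Gamma(shape=7, rate=33)

Gamma–exponential conjugacy: posterior shape = α + n, posterior rate = β + Σtᵢ.
So α = 21 − 14 = 7 and β = 138 − 105 = 33.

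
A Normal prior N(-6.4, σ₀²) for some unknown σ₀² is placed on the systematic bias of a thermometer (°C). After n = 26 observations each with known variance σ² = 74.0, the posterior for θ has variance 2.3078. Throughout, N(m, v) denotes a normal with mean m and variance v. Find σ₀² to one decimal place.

For the Normal–Normal model with known σ², precisions add: τ_n = τ₀ + n/σ².
So 1/σ₀² = 1/2.3078 − 26/74.0 = 0.433313 − 0.351351 = 0.081962.
Hence σ₀² = 1/0.081962 ≈ 12.2.

σ₀² = 12.2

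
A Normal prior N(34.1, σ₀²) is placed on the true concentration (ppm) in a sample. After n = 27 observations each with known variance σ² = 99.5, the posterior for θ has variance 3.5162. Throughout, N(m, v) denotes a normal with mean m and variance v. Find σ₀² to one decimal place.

For the Normal–Normal model with known σ², precisions add: τ_n = τ₀ + n/σ².
So 1/σ₀² = 1/3.5162 − 27/99.5 = 0.284398 − 0.271357 = 0.013041.
Hence σ₀² = 1/0.013041 ≈ 76.7.

σ₀² = 76.7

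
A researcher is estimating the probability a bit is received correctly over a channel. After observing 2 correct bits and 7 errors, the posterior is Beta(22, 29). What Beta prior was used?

Beta(20, 22)

A Beta(α, β) prior with s successes and f failures in binomial data gives a Beta(α+s, β+f) posterior.
Subtract the data counts: 22−2=20, 29−7=22.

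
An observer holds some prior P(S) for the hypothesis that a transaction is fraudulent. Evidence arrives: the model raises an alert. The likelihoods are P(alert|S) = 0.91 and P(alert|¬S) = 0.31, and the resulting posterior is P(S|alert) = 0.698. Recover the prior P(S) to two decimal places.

Bayes' rule in odds form gives O(S|E) = O(S)·[P(E|S)/P(E|¬S)], hence O(S) = O(S|E)/LR.
Posterior odds = 0.698/(1−0.698) = 2.3113. LR = 0.91/0.31 = 2.9355.
Prior odds = 2.3113/2.9355 = 0.7874, so P(S) = 0.7874/(1+0.7874) ≈ 0.44.

P(S) = 0.44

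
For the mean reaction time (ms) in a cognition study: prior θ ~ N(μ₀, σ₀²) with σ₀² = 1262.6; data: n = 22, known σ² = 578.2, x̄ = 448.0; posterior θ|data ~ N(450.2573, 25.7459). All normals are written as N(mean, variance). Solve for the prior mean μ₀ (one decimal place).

With known observation variance, the Normal–Normal posterior has precision τ_n = τ₀ + n/σ² and mean μ_n = (τ₀μ₀ + (n/σ²)x̄)/τ_n.
Here τ₀ = 1/1262.6 = 0.000792 and τ_data = 22/578.2 = 0.038049, so τ_n = 0.038841.
Rearranging for μ₀: μ₀ = (μ_n·τ_n − τ_data·x̄)/τ₀ = (450.2573·0.038841 − 0.038049·448.0) / 0.000792 = 0.442492/0.000792 ≈ 558.7.

μ₀ = 558.7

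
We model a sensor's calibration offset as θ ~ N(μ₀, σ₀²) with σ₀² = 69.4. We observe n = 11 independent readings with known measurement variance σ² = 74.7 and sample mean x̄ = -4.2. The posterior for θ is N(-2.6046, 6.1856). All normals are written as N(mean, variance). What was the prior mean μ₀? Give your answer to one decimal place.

μ₀ = 13.7

The posterior mean is a precision-weighted average: μ_n = (τ₀μ₀ + τ_data·x̄)/(τ₀+τ_data), with τ₀=1/σ₀² and τ_data=n/σ².
Here τ₀ = 1/69.4 = 0.014409 and τ_data = 11/74.7 = 0.147256, so τ_n = 0.161665.
Rearranging for μ₀: μ₀ = (μ_n·τ_n − τ_data·x̄)/τ₀ = (-2.6046·0.161665 − 0.147256·-4.2) / 0.014409 = 0.197403/0.014409 ≈ 13.7.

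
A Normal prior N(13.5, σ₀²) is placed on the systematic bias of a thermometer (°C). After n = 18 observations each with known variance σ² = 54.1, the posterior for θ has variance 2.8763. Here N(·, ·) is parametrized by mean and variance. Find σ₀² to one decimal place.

Posterior precision equals prior precision plus data precision: 1/σ_n² = 1/σ₀² + n/σ².
So 1/σ₀² = 1/2.8763 − 18/54.1 = 0.347669 − 0.332717 = 0.014952.
Hence σ₀² = 1/0.014952 ≈ 66.9.

σ₀² = 66.9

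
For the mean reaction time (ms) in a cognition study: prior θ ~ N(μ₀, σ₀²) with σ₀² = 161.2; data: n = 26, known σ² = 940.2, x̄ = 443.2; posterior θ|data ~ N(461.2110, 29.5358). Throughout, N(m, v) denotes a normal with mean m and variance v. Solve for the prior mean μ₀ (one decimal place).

With known observation variance, the Normal–Normal posterior has precision τ_n = τ₀ + n/σ² and mean μ_n = (τ₀μ₀ + (n/σ²)x̄)/τ_n.
Here τ₀ = 1/161.2 = 0.006203 and τ_data = 26/940.2 = 0.027654, so τ_n = 0.033857.
Rearranging for μ₀: μ₀ = (μ_n·τ_n − τ_data·x̄)/τ₀ = (461.2110·0.033857 − 0.027654·443.2) / 0.006203 = 3.358968/0.006203 ≈ 541.5.

μ₀ = 541.5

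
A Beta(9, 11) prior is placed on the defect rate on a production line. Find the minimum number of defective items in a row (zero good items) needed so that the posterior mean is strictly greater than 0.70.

After k defective items and 0 good items the posterior is Beta(9+k, 11), with mean (9+k)/(9+11+k).
Set (9+k)/(20+k) > 0.70 and solve: k > (0.70·20 − 9)/(1 − 0.70) = 16.667.
The smallest integer exceeding 16.667 is 17, and checking k=17: (26)/(37) = 0.7027 > 0.70.

k = 17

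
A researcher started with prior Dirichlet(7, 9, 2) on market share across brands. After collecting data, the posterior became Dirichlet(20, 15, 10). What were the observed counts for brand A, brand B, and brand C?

counts (13, 6, 8)

For a Dirichlet(α) prior with multinomial counts c, the posterior is Dirichlet(α + c) componentwise.
Counts are posterior − prior componentwise: 20−7=13, 15−9=6, 10−2=8.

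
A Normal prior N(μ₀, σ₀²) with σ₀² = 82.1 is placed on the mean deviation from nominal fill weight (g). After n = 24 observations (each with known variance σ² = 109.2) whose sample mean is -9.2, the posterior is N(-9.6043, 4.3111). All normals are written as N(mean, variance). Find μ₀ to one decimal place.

μ₀ = -16.9

With known observation variance, the Normal–Normal posterior has precision τ_n = τ₀ + n/σ² and mean μ_n = (τ₀μ₀ + (n/σ²)x̄)/τ_n.
Here τ₀ = 1/82.1 = 0.012180 and τ_data = 24/109.2 = 0.219780, so τ_n = 0.231960.
Rearranging for μ₀: μ₀ = (μ_n·τ_n − τ_data·x̄)/τ₀ = (-9.6043·0.231960 − 0.219780·-9.2) / 0.012180 = -0.205837/0.012180 ≈ -16.9.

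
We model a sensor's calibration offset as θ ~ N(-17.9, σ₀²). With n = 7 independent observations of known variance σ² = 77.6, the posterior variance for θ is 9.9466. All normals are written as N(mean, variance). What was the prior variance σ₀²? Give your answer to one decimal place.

For the Normal–Normal model with known σ², precisions add: τ_n = τ₀ + n/σ².
So 1/σ₀² = 1/9.9466 − 7/77.6 = 0.100537 − 0.090206 = 0.010331.
Hence σ₀² = 1/0.010331 ≈ 96.8.

σ₀² = 96.8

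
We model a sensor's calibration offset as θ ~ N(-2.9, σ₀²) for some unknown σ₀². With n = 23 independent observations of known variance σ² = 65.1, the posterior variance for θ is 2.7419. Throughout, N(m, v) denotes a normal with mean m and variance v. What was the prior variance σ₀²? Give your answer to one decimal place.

σ₀² = 87.7

Posterior precision equals prior precision plus data precision: 1/σ_n² = 1/σ₀² + n/σ².
So 1/σ₀² = 1/2.7419 − 23/65.1 = 0.364711 − 0.353303 = 0.011408.
Hence σ₀² = 1/0.011408 ≈ 87.7.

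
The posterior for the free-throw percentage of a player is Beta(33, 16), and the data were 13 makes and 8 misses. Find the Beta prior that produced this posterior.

Beta(20, 8)

A Beta(α, β) prior with s successes and f failures in binomial data gives a Beta(α+s, β+f) posterior.
Subtract the data counts: 33−13=20, 16−8=8.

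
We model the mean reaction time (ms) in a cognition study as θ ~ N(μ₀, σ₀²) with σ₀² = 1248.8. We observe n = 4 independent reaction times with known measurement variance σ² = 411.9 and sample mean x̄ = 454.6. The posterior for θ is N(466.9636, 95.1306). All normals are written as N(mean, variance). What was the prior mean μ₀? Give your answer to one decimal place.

The posterior mean is a precision-weighted average: μ_n = (τ₀μ₀ + τ_data·x̄)/(τ₀+τ_data), with τ₀=1/σ₀² and τ_data=n/σ².
Here τ₀ = 1/1248.8 = 0.000801 and τ_data = 4/411.9 = 0.009711, so τ_n = 0.010512.
Rearranging for μ₀: μ₀ = (μ_n·τ_n − τ_data·x̄)/τ₀ = (466.9636·0.010512 − 0.009711·454.6) / 0.000801 = 0.494101/0.000801 ≈ 616.9.

μ₀ = 616.9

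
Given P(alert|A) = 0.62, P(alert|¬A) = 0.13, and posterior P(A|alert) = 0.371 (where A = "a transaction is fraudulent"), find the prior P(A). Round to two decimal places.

P(A) = 0.11

Bayes' rule in odds form gives O(A|E) = O(A)·[P(E|A)/P(E|¬A)], hence O(A) = O(A|E)/LR.
Posterior odds = 0.371/(1−0.371) = 0.5898. LR = 0.62/0.13 = 4.7692.
Prior odds = 0.5898/4.7692 = 0.1237, so P(A) = 0.1237/(1+0.1237) ≈ 0.11.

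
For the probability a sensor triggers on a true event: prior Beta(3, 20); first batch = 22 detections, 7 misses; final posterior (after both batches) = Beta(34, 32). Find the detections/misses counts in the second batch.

9 detections and 5 misses

Because Beta–binomial updating is additive in the counts, the combined data contributed (α_post−α_prior, β_post−β_prior) successes and failures.
Total across both batches: 34−3=31 detections, 32−20=12 misses.
Subtract the first batch: 31−22=9 detections and 12−7=5 misses.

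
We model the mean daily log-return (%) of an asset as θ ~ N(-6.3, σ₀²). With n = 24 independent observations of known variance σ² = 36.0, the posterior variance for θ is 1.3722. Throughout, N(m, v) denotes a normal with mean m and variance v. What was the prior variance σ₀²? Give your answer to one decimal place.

σ₀² = 16.1

Posterior precision equals prior precision plus data precision: 1/σ_n² = 1/σ₀² + n/σ².
So 1/σ₀² = 1/1.3722 − 24/36.0 = 0.728757 − 0.666667 = 0.062090.
Hence σ₀² = 1/0.062090 ≈ 16.1.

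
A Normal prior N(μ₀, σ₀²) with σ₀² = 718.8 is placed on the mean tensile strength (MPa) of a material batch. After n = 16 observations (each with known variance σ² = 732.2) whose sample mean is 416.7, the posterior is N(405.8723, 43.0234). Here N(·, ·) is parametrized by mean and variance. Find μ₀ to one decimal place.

μ₀ = 235.8

The posterior mean is a precision-weighted average: μ_n = (τ₀μ₀ + τ_data·x̄)/(τ₀+τ_data), with τ₀=1/σ₀² and τ_data=n/σ².
Here τ₀ = 1/718.8 = 0.001391 and τ_data = 16/732.2 = 0.021852, so τ_n = 0.023243.
Rearranging for μ₀: μ₀ = (μ_n·τ_n − τ_data·x̄)/τ₀ = (405.8723·0.023243 − 0.021852·416.7) / 0.001391 = 0.327961/0.001391 ≈ 235.8.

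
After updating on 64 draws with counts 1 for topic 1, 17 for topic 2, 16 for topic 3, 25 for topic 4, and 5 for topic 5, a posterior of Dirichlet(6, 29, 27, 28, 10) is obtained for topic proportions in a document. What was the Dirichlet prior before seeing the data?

For a Dirichlet(α) prior with multinomial counts c, the posterior is Dirichlet(α + c) componentwise.
Subtract each count from the matching posterior parameter: 6−1=5, 29−17=12, 27−16=11, 28−25=3, 10−5=5.

Dirichlet(5, 12, 11, 3, 5)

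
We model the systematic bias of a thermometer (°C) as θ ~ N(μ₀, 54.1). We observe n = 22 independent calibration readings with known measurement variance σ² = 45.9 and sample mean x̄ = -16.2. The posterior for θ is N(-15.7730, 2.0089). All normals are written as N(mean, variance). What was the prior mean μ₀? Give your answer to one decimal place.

μ₀ = -4.7

With known observation variance, the Normal–Normal posterior has precision τ_n = τ₀ + n/σ² and mean μ_n = (τ₀μ₀ + (n/σ²)x̄)/τ_n.
Here τ₀ = 1/54.1 = 0.018484 and τ_data = 22/45.9 = 0.479303, so τ_n = 0.497787.
Rearranging for μ₀: μ₀ = (μ_n·τ_n − τ_data·x̄)/τ₀ = (-15.7730·0.497787 − 0.479303·-16.2) / 0.018484 = -0.086886/0.018484 ≈ -4.7.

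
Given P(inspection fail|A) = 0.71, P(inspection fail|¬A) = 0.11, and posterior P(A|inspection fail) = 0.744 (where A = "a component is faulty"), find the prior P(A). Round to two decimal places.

In odds form, posterior odds = prior odds × likelihood ratio, so prior odds = posterior odds ÷ LR.
Posterior odds = 0.744/(1−0.744) = 2.9062. LR = 0.71/0.11 = 6.4545.
Prior odds = 2.9062/6.4545 = 0.4503, so P(A) = 0.4503/(1+0.4503) ≈ 0.31.

P(A) = 0.31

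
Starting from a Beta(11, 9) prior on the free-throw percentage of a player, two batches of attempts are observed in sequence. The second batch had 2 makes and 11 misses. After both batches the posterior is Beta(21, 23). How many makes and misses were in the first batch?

8 makes and 3 misses

Sequential conjugate updates are equivalent to a single update on the pooled data, so total successes = posterior α − prior α and total failures = posterior β − prior β.
Total across both batches: 21−11=10 makes, 23−9=14 misses.
Subtract the second batch: 10−2=8 makes and 14−11=3 misses.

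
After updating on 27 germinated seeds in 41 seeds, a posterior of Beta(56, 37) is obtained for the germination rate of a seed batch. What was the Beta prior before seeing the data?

Beta(29, 23)

A Beta(a, b) prior with s successes and f failures in binomial data gives a Beta(a+s, b+f) posterior.
Subtract the data counts: 56−27=29, 37−14=23.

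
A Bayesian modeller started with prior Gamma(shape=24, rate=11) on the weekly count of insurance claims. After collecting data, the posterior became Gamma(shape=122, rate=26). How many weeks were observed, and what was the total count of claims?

n = 15 weeks with total 98 claims

A Gamma(α, β) prior (rate parametrization) on a Poisson rate with n observations summing to S gives posterior Gamma(α+S, β+n).
Matching: Σxᵢ = 122 − 24 = 98 and n = 26 − 11 = 15.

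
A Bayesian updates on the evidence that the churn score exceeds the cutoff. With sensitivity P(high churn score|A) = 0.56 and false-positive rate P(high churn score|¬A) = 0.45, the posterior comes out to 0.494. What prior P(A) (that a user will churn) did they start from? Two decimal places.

P(A) = 0.44

Bayes' rule in odds form gives O(A|E) = O(A)·[P(E|A)/P(E|¬A)], hence O(A) = O(A|E)/LR.
Posterior odds = 0.494/(1−0.494) = 0.9763. LR = 0.56/0.45 = 1.2444.
Prior odds = 0.9763/1.2444 = 0.7846, so P(A) = 0.7846/(1+0.7846) ≈ 0.44.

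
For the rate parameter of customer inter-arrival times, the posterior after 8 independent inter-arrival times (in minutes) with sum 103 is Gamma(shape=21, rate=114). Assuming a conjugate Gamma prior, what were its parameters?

Gamma–exponential conjugacy: posterior shape = α + n, posterior rate = β + Σtᵢ.
So α = 21 − 8 = 13 and β = 114 − 103 = 11.

Gamma(shape=13, rate=11)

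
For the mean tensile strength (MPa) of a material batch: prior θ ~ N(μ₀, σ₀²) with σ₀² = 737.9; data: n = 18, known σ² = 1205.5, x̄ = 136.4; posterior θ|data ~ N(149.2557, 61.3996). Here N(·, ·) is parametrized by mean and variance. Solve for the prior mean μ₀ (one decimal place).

The posterior mean is a precision-weighted average: μ_n = (τ₀μ₀ + τ_data·x̄)/(τ₀+τ_data), with τ₀=1/σ₀² and τ_data=n/σ².
Here τ₀ = 1/737.9 = 0.001355 and τ_data = 18/1205.5 = 0.014932, so τ_n = 0.016287.
Rearranging for μ₀: μ₀ = (μ_n·τ_n − τ_data·x̄)/τ₀ = (149.2557·0.016287 − 0.014932·136.4) / 0.001355 = 0.394203/0.001355 ≈ 290.9.

μ₀ = 290.9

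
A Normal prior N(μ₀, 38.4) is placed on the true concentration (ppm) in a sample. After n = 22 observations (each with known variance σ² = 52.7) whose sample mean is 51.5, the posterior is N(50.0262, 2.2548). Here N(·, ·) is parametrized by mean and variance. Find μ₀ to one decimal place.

μ₀ = 26.4

The posterior mean is a precision-weighted average: μ_n = (τ₀μ₀ + τ_data·x̄)/(τ₀+τ_data), with τ₀=1/σ₀² and τ_data=n/σ².
Here τ₀ = 1/38.4 = 0.026042 and τ_data = 22/52.7 = 0.417457, so τ_n = 0.443499.
Rearranging for μ₀: μ₀ = (μ_n·τ_n − τ_data·x̄)/τ₀ = (50.0262·0.443499 − 0.417457·51.5) / 0.026042 = 0.687534/0.026042 ≈ 26.4.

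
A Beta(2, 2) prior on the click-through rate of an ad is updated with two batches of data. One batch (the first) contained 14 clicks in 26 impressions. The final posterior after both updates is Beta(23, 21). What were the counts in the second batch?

Because Beta–binomial updating is additive in the counts, the combined data contributed (α_post−α_prior, β_post−β_prior) successes and failures.
Total across both batches: 23−2=21 clicks, 21−2=19 non-clicks.
Subtract the first batch: 21−14=7 clicks and 19−12=7 non-clicks.

7 clicks and 7 non-clicks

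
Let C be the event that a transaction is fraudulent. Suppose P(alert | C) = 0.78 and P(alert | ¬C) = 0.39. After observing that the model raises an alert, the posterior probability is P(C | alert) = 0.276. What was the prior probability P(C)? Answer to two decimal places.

P(C) = 0.16

Bayes' rule in odds form gives O(C|E) = O(C)·[P(E|C)/P(E|¬C)], hence O(C) = O(C|E)/LR.
Posterior odds = 0.276/(1−0.276) = 0.3812. LR = 0.78/0.39 = 2.0000.
Prior odds = 0.3812/2.0000 = 0.1906, so P(C) = 0.1906/(1+0.1906) ≈ 0.16.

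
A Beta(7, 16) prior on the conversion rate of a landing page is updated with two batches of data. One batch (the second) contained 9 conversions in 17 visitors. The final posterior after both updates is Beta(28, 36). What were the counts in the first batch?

12 conversions and 12 bounces

Because Beta–binomial updating is additive in the counts, the combined data contributed (α_post−α_prior, β_post−β_prior) successes and failures.
Total across both batches: 28−7=21 conversions, 36−16=20 bounces.
Subtract the second batch: 21−9=12 conversions and 20−8=12 bounces.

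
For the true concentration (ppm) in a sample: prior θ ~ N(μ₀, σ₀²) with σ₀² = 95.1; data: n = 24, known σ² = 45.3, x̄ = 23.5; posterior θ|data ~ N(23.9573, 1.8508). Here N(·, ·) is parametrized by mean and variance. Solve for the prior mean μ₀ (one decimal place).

μ₀ = 47.0

With known observation variance, the Normal–Normal posterior has precision τ_n = τ₀ + n/σ² and mean μ_n = (τ₀μ₀ + (n/σ²)x̄)/τ_n.
Here τ₀ = 1/95.1 = 0.010515 and τ_data = 24/45.3 = 0.529801, so τ_n = 0.540316.
Rearranging for μ₀: μ₀ = (μ_n·τ_n − τ_data·x̄)/τ₀ = (23.9573·0.540316 − 0.529801·23.5) / 0.010515 = 0.494189/0.010515 ≈ 47.0.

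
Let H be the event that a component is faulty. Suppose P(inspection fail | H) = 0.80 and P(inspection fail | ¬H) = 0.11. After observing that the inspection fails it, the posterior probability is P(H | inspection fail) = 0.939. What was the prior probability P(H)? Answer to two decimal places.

P(H) = 0.68

In odds form, posterior odds = prior odds × likelihood ratio, so prior odds = posterior odds ÷ LR.
Posterior odds = 0.939/(1−0.939) = 15.3934. LR = 0.80/0.11 = 7.2727.
Prior odds = 15.3934/7.2727 = 2.1166, so P(H) = 2.1166/(1+2.1166) ≈ 0.68.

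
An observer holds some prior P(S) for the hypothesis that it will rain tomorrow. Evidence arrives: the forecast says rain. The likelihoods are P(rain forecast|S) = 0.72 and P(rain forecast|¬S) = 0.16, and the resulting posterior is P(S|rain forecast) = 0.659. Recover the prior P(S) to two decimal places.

Bayes' rule in odds form gives O(S|E) = O(S)·[P(E|S)/P(E|¬S)], hence O(S) = O(S|E)/LR.
Posterior odds = 0.659/(1−0.659) = 1.9326. LR = 0.72/0.16 = 4.5000.
Prior odds = 1.9326/4.5000 = 0.4295, so P(S) = 0.4295/(1+0.4295) ≈ 0.30.

P(S) = 0.30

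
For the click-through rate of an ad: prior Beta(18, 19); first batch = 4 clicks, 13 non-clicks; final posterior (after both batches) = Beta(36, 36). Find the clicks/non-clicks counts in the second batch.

14 clicks and 4 non-clicks

Because Beta–binomial updating is additive in the counts, the combined data contributed (α_post−α_prior, β_post−β_prior) successes and failures.
Total across both batches: 36−18=18 clicks, 36−19=17 non-clicks.
Subtract the first batch: 18−4=14 clicks and 17−13=4 non-clicks.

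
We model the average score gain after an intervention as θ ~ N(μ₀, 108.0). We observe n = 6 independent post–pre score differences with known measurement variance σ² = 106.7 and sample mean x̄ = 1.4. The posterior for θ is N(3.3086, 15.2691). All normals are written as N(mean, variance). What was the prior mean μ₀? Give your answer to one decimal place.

μ₀ = 14.9

The posterior mean is a precision-weighted average: μ_n = (τ₀μ₀ + τ_data·x̄)/(τ₀+τ_data), with τ₀=1/σ₀² and τ_data=n/σ².
Here τ₀ = 1/108.0 = 0.009259 and τ_data = 6/106.7 = 0.056232, so τ_n = 0.065491.
Rearranging for μ₀: μ₀ = (μ_n·τ_n − τ_data·x̄)/τ₀ = (3.3086·0.065491 − 0.056232·1.4) / 0.009259 = 0.137959/0.009259 ≈ 14.9.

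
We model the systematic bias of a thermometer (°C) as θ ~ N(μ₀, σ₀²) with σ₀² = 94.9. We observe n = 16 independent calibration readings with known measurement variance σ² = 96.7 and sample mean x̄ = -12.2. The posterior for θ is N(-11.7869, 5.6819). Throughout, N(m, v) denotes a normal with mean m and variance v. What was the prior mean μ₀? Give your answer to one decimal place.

The posterior mean is a precision-weighted average: μ_n = (τ₀μ₀ + τ_data·x̄)/(τ₀+τ_data), with τ₀=1/σ₀² and τ_data=n/σ².
Here τ₀ = 1/94.9 = 0.010537 and τ_data = 16/96.7 = 0.165460, so τ_n = 0.175997.
Rearranging for μ₀: μ₀ = (μ_n·τ_n − τ_data·x̄)/τ₀ = (-11.7869·0.175997 − 0.165460·-12.2) / 0.010537 = -0.055847/0.010537 ≈ -5.3.

μ₀ = -5.3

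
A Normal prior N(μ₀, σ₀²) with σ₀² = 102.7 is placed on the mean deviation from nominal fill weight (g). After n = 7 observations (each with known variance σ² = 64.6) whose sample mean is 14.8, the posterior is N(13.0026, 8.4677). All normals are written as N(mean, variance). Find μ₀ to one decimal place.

With known observation variance, the Normal–Normal posterior has precision τ_n = τ₀ + n/σ² and mean μ_n = (τ₀μ₀ + (n/σ²)x̄)/τ_n.
Here τ₀ = 1/102.7 = 0.009737 and τ_data = 7/64.6 = 0.108359, so τ_n = 0.118096.
Rearranging for μ₀: μ₀ = (μ_n·τ_n − τ_data·x̄)/τ₀ = (13.0026·0.118096 − 0.108359·14.8) / 0.009737 = -0.068158/0.009737 ≈ -7.0.

μ₀ = -7.0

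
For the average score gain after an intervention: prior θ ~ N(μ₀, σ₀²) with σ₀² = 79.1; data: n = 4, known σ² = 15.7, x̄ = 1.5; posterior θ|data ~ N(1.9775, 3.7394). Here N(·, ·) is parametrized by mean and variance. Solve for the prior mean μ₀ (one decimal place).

With known observation variance, the Normal–Normal posterior has precision τ_n = τ₀ + n/σ² and mean μ_n = (τ₀μ₀ + (n/σ²)x̄)/τ_n.
Here τ₀ = 1/79.1 = 0.012642 and τ_data = 4/15.7 = 0.254777, so τ_n = 0.267419.
Rearranging for μ₀: μ₀ = (μ_n·τ_n − τ_data·x̄)/τ₀ = (1.9775·0.267419 − 0.254777·1.5) / 0.012642 = 0.146656/0.012642 ≈ 11.6.

μ₀ = 11.6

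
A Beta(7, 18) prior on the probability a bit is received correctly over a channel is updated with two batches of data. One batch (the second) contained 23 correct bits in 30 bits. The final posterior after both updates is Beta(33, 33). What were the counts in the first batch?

3 correct bits and 8 errors

Sequential conjugate updates are equivalent to a single update on the pooled data, so total successes = posterior α − prior α and total failures = posterior β − prior β.
Total across both batches: 33−7=26 correct bits, 33−18=15 errors.
Subtract the second batch: 26−23=3 correct bits and 15−7=8 errors.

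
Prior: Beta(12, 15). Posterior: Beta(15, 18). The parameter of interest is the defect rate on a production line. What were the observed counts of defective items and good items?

3 defective items and 3 good items

A Beta(α, β) prior with s successes and f failures in binomial data gives a Beta(α+s, β+f) posterior.
So s = 15 − 12 = 3 and f = 18 − 15 = 3.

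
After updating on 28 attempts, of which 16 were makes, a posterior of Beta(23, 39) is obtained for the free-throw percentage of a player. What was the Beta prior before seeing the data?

Beta(7, 27)

A Beta(α, β) prior with s successes and f failures in binomial data gives a Beta(α+s, β+f) posterior.
Subtract the data counts: 23−16=7, 39−12=27.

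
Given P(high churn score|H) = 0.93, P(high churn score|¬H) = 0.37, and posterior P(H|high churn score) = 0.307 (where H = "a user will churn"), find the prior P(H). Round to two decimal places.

P(H) = 0.15

Bayes' rule in odds form gives O(H|E) = O(H)·[P(E|H)/P(E|¬H)], hence O(H) = O(H|E)/LR.
Posterior odds = 0.307/(1−0.307) = 0.4430. LR = 0.93/0.37 = 2.5135.
Prior odds = 0.4430/2.5135 = 0.1762, so P(H) = 0.1762/(1+0.1762) ≈ 0.15.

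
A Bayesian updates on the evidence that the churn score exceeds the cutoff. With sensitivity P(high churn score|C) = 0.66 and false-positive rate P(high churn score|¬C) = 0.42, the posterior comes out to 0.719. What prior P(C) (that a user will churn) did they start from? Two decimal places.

Bayes' rule in odds form gives O(C|E) = O(C)·[P(E|C)/P(E|¬C)], hence O(C) = O(C|E)/LR.
Posterior odds = 0.719/(1−0.719) = 2.5587. LR = 0.66/0.42 = 1.5714.
Prior odds = 2.5587/1.5714 = 1.6283, so P(C) = 1.6283/(1+1.6283) ≈ 0.62.

P(C) = 0.62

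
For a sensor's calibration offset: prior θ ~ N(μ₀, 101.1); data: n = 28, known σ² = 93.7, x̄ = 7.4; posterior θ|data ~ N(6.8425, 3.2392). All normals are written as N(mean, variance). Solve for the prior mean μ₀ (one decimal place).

μ₀ = -10.0

The posterior mean is a precision-weighted average: μ_n = (τ₀μ₀ + τ_data·x̄)/(τ₀+τ_data), with τ₀=1/σ₀² and τ_data=n/σ².
Here τ₀ = 1/101.1 = 0.009891 and τ_data = 28/93.7 = 0.298826, so τ_n = 0.308717.
Rearranging for μ₀: μ₀ = (μ_n·τ_n − τ_data·x̄)/τ₀ = (6.8425·0.308717 − 0.298826·7.4) / 0.009891 = -0.098916/0.009891 ≈ -10.0.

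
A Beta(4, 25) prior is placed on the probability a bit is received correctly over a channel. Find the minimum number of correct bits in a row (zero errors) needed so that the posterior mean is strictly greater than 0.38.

k = 12

After k correct bits and 0 errors the posterior is Beta(4+k, 25), with mean (4+k)/(4+25+k).
Set (4+k)/(29+k) > 0.38 and solve: k > (0.38·29 − 4)/(1 − 0.38) = 11.323.
The smallest integer exceeding 11.323 is 12.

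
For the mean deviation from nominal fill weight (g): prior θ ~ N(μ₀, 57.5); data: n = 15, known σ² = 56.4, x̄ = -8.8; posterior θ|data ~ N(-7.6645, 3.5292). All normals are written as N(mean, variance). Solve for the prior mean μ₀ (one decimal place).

The posterior mean is a precision-weighted average: μ_n = (τ₀μ₀ + τ_data·x̄)/(τ₀+τ_data), with τ₀=1/σ₀² and τ_data=n/σ².
Here τ₀ = 1/57.5 = 0.017391 and τ_data = 15/56.4 = 0.265957, so τ_n = 0.283348.
Rearranging for μ₀: μ₀ = (μ_n·τ_n − τ_data·x̄)/τ₀ = (-7.6645·0.283348 − 0.265957·-8.8) / 0.017391 = 0.168701/0.017391 ≈ 9.7.

μ₀ = 9.7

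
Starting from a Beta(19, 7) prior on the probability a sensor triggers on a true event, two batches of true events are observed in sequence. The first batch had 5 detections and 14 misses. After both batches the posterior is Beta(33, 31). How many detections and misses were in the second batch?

9 detections and 10 misses

Sequential conjugate updates are equivalent to a single update on the pooled data, so total successes = posterior α − prior α and total failures = posterior β − prior β.
Total across both batches: 33−19=14 detections, 31−7=24 misses.
Subtract the first batch: 14−5=9 detections and 24−14=10 misses.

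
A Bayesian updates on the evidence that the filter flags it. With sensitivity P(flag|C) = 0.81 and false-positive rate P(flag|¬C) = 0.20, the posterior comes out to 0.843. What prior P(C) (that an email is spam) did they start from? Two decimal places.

P(C) = 0.57

Bayes' rule in odds form gives O(C|E) = O(C)·[P(E|C)/P(E|¬C)], hence O(C) = O(C|E)/LR.
Posterior odds = 0.843/(1−0.843) = 5.3694. LR = 0.81/0.20 = 4.0500.
Prior odds = 5.3694/4.0500 = 1.3258, so P(C) = 1.3258/(1+1.3258) ≈ 0.57.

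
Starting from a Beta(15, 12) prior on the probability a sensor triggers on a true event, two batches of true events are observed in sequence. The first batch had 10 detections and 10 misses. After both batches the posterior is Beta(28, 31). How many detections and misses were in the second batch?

Sequential conjugate updates are equivalent to a single update on the pooled data, so total successes = posterior α − prior α and total failures = posterior β − prior β.
Total across both batches: 28−15=13 detections, 31−12=19 misses.
Subtract the first batch: 13−10=3 detections and 19−10=9 misses.

3 detections and 9 misses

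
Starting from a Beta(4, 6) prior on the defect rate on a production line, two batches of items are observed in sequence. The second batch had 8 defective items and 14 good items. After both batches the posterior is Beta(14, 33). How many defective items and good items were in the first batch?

2 defective items and 13 good items

Because Beta–binomial updating is additive in the counts, the combined data contributed (α_post−α_prior, β_post−β_prior) successes and failures.
Total across both batches: 14−4=10 defective items, 33−6=27 good items.
Subtract the second batch: 10−8=2 defective items and 27−14=13 good items.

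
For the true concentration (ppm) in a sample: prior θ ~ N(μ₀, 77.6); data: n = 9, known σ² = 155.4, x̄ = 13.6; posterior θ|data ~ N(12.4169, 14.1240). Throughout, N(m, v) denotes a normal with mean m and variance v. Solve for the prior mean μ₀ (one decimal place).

μ₀ = 7.1

The posterior mean is a precision-weighted average: μ_n = (τ₀μ₀ + τ_data·x̄)/(τ₀+τ_data), with τ₀=1/σ₀² and τ_data=n/σ².
Here τ₀ = 1/77.6 = 0.012887 and τ_data = 9/155.4 = 0.057915, so τ_n = 0.070802.
Rearranging for μ₀: μ₀ = (μ_n·τ_n − τ_data·x̄)/τ₀ = (12.4169·0.070802 − 0.057915·13.6) / 0.012887 = 0.091497/0.012887 ≈ 7.1.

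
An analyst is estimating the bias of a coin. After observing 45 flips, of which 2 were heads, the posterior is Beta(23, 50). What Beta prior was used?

Beta(21, 7)

Under Beta–binomial conjugacy the posterior parameters are (α+s, β+f).
Subtract the data counts: 23−2=21, 50−43=7.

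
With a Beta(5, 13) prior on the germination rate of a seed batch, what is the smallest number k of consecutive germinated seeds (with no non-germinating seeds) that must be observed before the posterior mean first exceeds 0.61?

After k germinated seeds and 0 non-germinating seeds the posterior is Beta(5+k, 13), with mean (5+k)/(5+13+k).
Set (5+k)/(18+k) > 0.61 and solve: k > (0.61·18 − 5)/(1 − 0.61) = 15.333.
The smallest integer exceeding 15.333 is 16, and checking k=16: (21)/(34) = 0.6176 > 0.61.

k = 16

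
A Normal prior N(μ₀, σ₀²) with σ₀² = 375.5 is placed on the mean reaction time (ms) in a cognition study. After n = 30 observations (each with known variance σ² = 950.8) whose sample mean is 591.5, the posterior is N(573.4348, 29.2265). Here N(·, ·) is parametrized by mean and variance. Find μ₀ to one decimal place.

The posterior mean is a precision-weighted average: μ_n = (τ₀μ₀ + τ_data·x̄)/(τ₀+τ_data), with τ₀=1/σ₀² and τ_data=n/σ².
Here τ₀ = 1/375.5 = 0.002663 and τ_data = 30/950.8 = 0.031552, so τ_n = 0.034215.
Rearranging for μ₀: μ₀ = (μ_n·τ_n − τ_data·x̄)/τ₀ = (573.4348·0.034215 − 0.031552·591.5) / 0.002663 = 0.957064/0.002663 ≈ 359.4.

μ₀ = 359.4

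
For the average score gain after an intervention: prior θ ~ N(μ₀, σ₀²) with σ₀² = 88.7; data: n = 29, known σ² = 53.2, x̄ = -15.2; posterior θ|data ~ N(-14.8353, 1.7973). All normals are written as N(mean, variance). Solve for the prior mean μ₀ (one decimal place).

With known observation variance, the Normal–Normal posterior has precision τ_n = τ₀ + n/σ² and mean μ_n = (τ₀μ₀ + (n/σ²)x̄)/τ_n.
Here τ₀ = 1/88.7 = 0.011274 and τ_data = 29/53.2 = 0.545113, so τ_n = 0.556387.
Rearranging for μ₀: μ₀ = (μ_n·τ_n − τ_data·x̄)/τ₀ = (-14.8353·0.556387 − 0.545113·-15.2) / 0.011274 = 0.031550/0.011274 ≈ 2.8.

μ₀ = 2.8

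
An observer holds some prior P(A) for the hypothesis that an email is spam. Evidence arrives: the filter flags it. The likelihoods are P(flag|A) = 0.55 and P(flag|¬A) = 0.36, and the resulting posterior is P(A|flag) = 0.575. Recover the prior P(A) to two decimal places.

P(A) = 0.47

Bayes' rule in odds form gives O(A|E) = O(A)·[P(E|A)/P(E|¬A)], hence O(A) = O(A|E)/LR.
Posterior odds = 0.575/(1−0.575) = 1.3529. LR = 0.55/0.36 = 1.5278.
Prior odds = 1.3529/1.5278 = 0.8855, so P(A) = 0.8855/(1+0.8855) ≈ 0.47.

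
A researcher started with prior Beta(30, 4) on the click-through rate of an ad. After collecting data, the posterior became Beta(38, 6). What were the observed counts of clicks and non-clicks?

Beta is conjugate to the binomial likelihood: posterior = Beta(a+s, b+f).
So s = 38 − 30 = 8 and f = 6 − 4 = 2.

8 clicks and 2 non-clicks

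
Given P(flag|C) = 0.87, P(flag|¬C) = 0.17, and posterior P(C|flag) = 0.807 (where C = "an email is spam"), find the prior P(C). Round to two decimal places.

Bayes' rule in odds form gives O(C|E) = O(C)·[P(E|C)/P(E|¬C)], hence O(C) = O(C|E)/LR.
Posterior odds = 0.807/(1−0.807) = 4.1813. LR = 0.87/0.17 = 5.1176.
Prior odds = 4.1813/5.1176 = 0.8170, so P(C) = 0.8170/(1+0.8170) ≈ 0.45.

P(C) = 0.45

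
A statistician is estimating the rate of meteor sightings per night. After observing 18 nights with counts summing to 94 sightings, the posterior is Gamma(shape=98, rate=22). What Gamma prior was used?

Gamma(shape=4, rate=4)

Gamma–Poisson conjugacy: posterior shape = α + Σxᵢ, posterior rate = β + n.
So α = 98 − 94 = 4 and β = 22 − 18 = 4.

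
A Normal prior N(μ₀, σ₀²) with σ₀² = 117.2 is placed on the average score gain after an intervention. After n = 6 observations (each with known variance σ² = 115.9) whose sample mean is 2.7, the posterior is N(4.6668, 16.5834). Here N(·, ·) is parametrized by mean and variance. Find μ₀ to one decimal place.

With known observation variance, the Normal–Normal posterior has precision τ_n = τ₀ + n/σ² and mean μ_n = (τ₀μ₀ + (n/σ²)x̄)/τ_n.
Here τ₀ = 1/117.2 = 0.008532 and τ_data = 6/115.9 = 0.051769, so τ_n = 0.060301.
Rearranging for μ₀: μ₀ = (μ_n·τ_n − τ_data·x̄)/τ₀ = (4.6668·0.060301 − 0.051769·2.7) / 0.008532 = 0.141636/0.008532 ≈ 16.6.

μ₀ = 16.6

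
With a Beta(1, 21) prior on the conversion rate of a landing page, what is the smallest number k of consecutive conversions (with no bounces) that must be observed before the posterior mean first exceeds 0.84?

After k conversions and 0 bounces the posterior is Beta(1+k, 21), with mean (1+k)/(1+21+k).
Set (1+k)/(22+k) > 0.84 and solve: k > (0.84·22 − 1)/(1 − 0.84) = 109.250.
The smallest integer exceeding 109.250 is 110, and checking k=110: (111)/(132) = 0.8409 > 0.84.

k = 110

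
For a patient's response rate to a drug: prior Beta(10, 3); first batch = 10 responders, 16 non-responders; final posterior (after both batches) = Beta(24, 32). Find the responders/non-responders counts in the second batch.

Sequential conjugate updates are equivalent to a single update on the pooled data, so total successes = posterior α − prior α and total failures = posterior β − prior β.
Total across both batches: 24−10=14 responders, 32−3=29 non-responders.
Subtract the first batch: 14−10=4 responders and 29−16=13 non-responders.

4 responders and 13 non-responders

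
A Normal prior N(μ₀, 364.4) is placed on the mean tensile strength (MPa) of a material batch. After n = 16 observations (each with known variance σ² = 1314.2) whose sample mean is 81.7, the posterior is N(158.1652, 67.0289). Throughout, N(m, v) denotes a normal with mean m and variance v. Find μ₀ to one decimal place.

With known observation variance, the Normal–Normal posterior has precision τ_n = τ₀ + n/σ² and mean μ_n = (τ₀μ₀ + (n/σ²)x̄)/τ_n.
Here τ₀ = 1/364.4 = 0.002744 and τ_data = 16/1314.2 = 0.012175, so τ_n = 0.014919.
Rearranging for μ₀: μ₀ = (μ_n·τ_n − τ_data·x̄)/τ₀ = (158.1652·0.014919 − 0.012175·81.7) / 0.002744 = 1.364969/0.002744 ≈ 497.4.

μ₀ = 497.4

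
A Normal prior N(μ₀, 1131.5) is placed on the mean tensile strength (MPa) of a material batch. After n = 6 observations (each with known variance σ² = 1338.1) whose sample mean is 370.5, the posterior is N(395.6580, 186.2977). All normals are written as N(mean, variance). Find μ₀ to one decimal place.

μ₀ = 523.3

The posterior mean is a precision-weighted average: μ_n = (τ₀μ₀ + τ_data·x̄)/(τ₀+τ_data), with τ₀=1/σ₀² and τ_data=n/σ².
Here τ₀ = 1/1131.5 = 0.000884 and τ_data = 6/1338.1 = 0.004484, so τ_n = 0.005368.
Rearranging for μ₀: μ₀ = (μ_n·τ_n − τ_data·x̄)/τ₀ = (395.6580·0.005368 − 0.004484·370.5) / 0.000884 = 0.462570/0.000884 ≈ 523.3.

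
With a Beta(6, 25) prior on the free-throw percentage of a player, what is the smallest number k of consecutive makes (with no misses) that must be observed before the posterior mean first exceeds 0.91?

After k makes and 0 misses the posterior is Beta(6+k, 25), with mean (6+k)/(6+25+k).
Set (6+k)/(31+k) > 0.91 and solve: k > (0.91·31 − 6)/(1 − 0.91) = 246.778.
The smallest integer exceeding 246.778 is 247, and checking k=247: (253)/(278) = 0.9101 > 0.91.

k = 247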